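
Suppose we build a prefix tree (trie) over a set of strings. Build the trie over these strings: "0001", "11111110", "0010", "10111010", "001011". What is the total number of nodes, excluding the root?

For each word, the new-node count is its length minus the longest prefix already in the trie:
  "0001" → 4 new (0, 0, 0, 1)
  "11111110" → 8 new (1, 1, 1, 1, 1, 1, 1, 0)
  "0010" → prefix "00" already present; 2 new (1, 0)
  "10111010" → prefix "1" already present; 7 new (0, 1, 1, 1, 0, 1, 0)
  "001011" → prefix "0010" already present; 2 new (1, 1)
Total nodes = 4 + 8 + 2 + 7 + 2 = 23

23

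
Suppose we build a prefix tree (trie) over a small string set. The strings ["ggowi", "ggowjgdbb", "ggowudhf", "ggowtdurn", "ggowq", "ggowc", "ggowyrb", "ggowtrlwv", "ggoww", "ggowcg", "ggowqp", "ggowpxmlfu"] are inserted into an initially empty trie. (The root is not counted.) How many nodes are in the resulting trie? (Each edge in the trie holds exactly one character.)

Count nodes per top-level branch (shared prefixes stored once):
  'g'-branch (ggowc, ggowcg, ggowi, ggowjgdbb, ggowpxmlfu, ggowq, ggowqp, ggowtdurn, ggowtrlwv, ggowudhf, ggoww, ggowyrb): 37 nodes
Sum: 37

37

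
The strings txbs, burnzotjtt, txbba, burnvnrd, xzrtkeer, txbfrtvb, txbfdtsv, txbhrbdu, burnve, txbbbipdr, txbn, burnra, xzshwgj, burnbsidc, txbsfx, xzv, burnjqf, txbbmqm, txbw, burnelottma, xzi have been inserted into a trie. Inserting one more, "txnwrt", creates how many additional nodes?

"tx" is already a path in the trie; the remaining "nwrt" must be added.
New nodes needed: |"txnwrt"| − 2 = 6 − 2 = 4.

4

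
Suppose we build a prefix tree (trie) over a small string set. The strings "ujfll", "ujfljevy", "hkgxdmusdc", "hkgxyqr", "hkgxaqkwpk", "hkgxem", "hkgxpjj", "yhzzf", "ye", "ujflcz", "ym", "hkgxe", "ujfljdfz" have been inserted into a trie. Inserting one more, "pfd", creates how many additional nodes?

No existing word starts with "p", so every character of "pfd" needs a new node.
3 − 0 = 3 new nodes.

3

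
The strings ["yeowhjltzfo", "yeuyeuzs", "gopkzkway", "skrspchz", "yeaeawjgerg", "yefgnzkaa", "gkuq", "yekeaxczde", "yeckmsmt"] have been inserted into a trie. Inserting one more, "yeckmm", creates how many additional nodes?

1

"yeckm" is already a path in the trie; the remaining "m" must be added.
Each of the 1 remaining characters creates one node.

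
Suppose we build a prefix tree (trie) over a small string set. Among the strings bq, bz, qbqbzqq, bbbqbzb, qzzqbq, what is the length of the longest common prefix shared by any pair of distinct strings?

1

The deepest shared node is where two words last agree before diverging.
e.g. "bbbqbzb" and "bq" share the prefix "b" of length 1; no pair shares a longer one.
Longest shared-prefix length: 1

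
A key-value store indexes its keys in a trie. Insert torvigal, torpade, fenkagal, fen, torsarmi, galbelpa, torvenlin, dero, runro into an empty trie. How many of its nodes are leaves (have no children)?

8

Leaves are exactly the stored words that no other stored word extends.
Those words: "dero", "fenkagal", "galbelpa", "runro", "torpade", "torsarmi", "torvenlin", "torvigal"
Leaf count: 8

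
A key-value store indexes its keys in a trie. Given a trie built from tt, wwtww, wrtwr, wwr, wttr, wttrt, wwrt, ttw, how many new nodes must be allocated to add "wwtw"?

Every character of "wwtw" already lies on an existing path (it is a prefix of some stored word).
No new nodes are needed: 0.

0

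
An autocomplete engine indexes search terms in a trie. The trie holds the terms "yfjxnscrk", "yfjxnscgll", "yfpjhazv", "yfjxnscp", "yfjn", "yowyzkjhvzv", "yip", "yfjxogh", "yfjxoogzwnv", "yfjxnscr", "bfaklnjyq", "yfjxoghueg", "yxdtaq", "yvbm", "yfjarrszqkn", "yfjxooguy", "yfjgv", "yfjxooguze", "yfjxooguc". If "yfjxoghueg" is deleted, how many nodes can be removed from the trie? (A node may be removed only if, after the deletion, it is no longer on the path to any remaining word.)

A node on "yfjxoghueg"'s path can go only if nothing else ends at it or branches off below it.
The suffix "ueg" (3 nodes) is used only by "yfjxoghueg"; "yfjxogh" is itself a stored word, so pruning stops there.
Nodes removed: 3

3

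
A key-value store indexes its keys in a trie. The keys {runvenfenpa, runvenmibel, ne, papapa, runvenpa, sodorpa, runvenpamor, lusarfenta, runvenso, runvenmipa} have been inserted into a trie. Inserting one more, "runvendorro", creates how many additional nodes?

"runven" is already a path in the trie; the remaining "dorro" must be added.
Each of the 5 remaining characters creates one node.

5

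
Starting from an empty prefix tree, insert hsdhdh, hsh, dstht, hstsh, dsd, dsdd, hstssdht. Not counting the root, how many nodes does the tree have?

For each word, the new-node count is its length minus the longest prefix already in the trie:
  "hsdhdh" → 6 new (h, s, d, h, d, h)
  "hsh" → prefix "hs" already present; 1 new (h)
  "dstht" → 5 new (d, s, t, h, t)
  "hstsh" → prefix "hs" already present; 3 new (t, s, h)
  "dsd" → prefix "ds" already present; 1 new (d)
  "dsdd" → prefix "dsd" already present; 1 new (d)
  "hstssdht" → prefix "hsts" already present; 4 new (s, d, h, t)
Total nodes = 6 + 1 + 5 + 3 + 1 + 1 + 4 = 21

21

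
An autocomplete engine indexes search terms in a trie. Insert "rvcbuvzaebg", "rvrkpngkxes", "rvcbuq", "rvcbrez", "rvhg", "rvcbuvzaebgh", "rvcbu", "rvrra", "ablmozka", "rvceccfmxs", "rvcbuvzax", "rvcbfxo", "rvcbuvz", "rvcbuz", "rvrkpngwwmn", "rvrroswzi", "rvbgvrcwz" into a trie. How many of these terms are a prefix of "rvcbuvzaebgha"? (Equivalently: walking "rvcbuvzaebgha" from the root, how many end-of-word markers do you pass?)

Traverse "rvcbuvzaebgha" character by character; count nodes along the way that are marked as word ends.
Prefixes of the query that are stored words: "rvcbu", "rvcbuvz", "rvcbuvzaebg", "rvcbuvzaebgh"
Count: 4

4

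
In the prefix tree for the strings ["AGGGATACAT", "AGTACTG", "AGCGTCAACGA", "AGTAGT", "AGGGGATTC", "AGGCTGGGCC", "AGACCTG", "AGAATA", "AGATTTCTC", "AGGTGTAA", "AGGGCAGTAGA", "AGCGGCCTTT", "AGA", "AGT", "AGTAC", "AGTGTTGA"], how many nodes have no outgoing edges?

13

A leaf is a node with no children — equivalently, the end of a word that is not a proper prefix of any other stored word.
Those words: "AGAATA", "AGACCTG", "AGATTTCTC", "AGCGGCCTTT", "AGCGTCAACGA", "AGGCTGGGCC", "AGGGATACAT", "AGGGCAGTAGA", "AGGGGATTC", "AGGTGTAA", "AGTACTG", "AGTAGT", "AGTGTTGA"
Leaf count: 13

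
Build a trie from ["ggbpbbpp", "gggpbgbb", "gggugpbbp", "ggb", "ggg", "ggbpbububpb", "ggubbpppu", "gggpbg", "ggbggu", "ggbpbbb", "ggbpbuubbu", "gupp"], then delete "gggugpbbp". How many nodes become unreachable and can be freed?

6

A node on "gggugpbbp"'s path can go only if nothing else ends at it or branches off below it.
The suffix "ugpbbp" (6 nodes) is used only by "gggugpbbp"; the node for "ggg" still has the child "p", so pruning stops there.
Nodes removed: 6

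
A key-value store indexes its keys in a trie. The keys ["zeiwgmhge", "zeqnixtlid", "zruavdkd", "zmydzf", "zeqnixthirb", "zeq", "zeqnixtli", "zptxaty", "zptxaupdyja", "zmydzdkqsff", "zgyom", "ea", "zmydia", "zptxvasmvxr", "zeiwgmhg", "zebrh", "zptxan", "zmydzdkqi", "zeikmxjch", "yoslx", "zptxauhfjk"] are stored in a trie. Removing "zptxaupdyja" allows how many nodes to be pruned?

5

After clearing the end-marker at "zptxaupdyja", prune upward until reaching a node still needed by another word.
The suffix "pdyja" (5 nodes) is used only by "zptxaupdyja"; the node for "zptxau" still has the child "h", so pruning stops there.
Nodes removed: 5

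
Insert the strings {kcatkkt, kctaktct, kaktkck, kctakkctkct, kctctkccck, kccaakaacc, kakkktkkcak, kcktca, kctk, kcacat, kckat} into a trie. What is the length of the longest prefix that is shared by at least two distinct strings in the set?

5

Equivalently: take the maximum, over all pairs, of their longest common prefix length.
"kctakkctkct" and "kctaktct" agree on "kctak" (5 characters) before diverging; nothing deeper is shared.
Longest shared-prefix length: 5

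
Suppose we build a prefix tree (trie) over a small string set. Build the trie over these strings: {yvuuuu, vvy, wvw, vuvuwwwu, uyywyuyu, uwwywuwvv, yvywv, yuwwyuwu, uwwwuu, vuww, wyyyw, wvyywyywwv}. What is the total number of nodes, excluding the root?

Insert word by word; a character creates a node only if that edge doesn't already exist:
  "yvuuuu" → 6 new (y, v, u, u, u, u)
  "vvy" → 3 new (v, v, y)
  "wvw" → 3 new (w, v, w)
  "vuvuwwwu" → prefix "v" already present; 7 new (u, v, u, w, w, w, u)
  "uyywyuyu" → 8 new (u, y, y, w, y, u, y, u)
  "uwwywuwvv" → prefix "u" already present; 8 new (w, w, y, w, u, w, v, v)
  "yvywv" → prefix "yv" already present; 3 new (y, w, v)
  "yuwwyuwu" → prefix "y" already present; 7 new (u, w, w, y, u, w, u)
  "uwwwuu" → prefix "uww" already present; 3 new (w, u, u)
  "vuww" → prefix "vu" already present; 2 new (w, w)
  "wyyyw" → prefix "w" already present; 4 new (y, y, y, w)
  "wvyywyywwv" → prefix "wv" already present; 8 new (y, y, w, y, y, w, w, v)
Total nodes = 6 + 3 + 3 + 7 + 8 + 8 + 3 + 7 + 3 + 2 + 4 + 8 = 62

62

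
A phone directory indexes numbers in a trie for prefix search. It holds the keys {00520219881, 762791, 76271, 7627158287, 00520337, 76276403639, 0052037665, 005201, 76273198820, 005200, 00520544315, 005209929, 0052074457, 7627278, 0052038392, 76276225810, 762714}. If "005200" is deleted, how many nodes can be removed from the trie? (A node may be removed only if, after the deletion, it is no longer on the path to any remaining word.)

1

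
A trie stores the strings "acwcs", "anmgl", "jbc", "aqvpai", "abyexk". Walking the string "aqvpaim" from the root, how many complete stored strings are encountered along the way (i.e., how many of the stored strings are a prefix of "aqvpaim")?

1

Check each prefix of "aqvpaim" against the stored set — each match is an end-marker on the path.
Prefixes of the query that are stored words: "aqvpai"
Count: 1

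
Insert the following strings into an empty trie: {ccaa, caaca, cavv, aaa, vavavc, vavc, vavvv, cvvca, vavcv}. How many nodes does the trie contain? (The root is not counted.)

27

For each word, the new-node count is its length minus the longest prefix already in the trie:
  "ccaa" → 4 new (c, c, a, a)
  "caaca" → prefix "c" already present; 4 new (a, a, c, a)
  "cavv" → prefix "ca" already present; 2 new (v, v)
  "aaa" → 3 new (a, a, a)
  "vavavc" → 6 new (v, a, v, a, v, c)
  "vavc" → prefix "vav" already present; 1 new (c)
  "vavvv" → prefix "vav" already present; 2 new (v, v)
  "cvvca" → prefix "c" already present; 4 new (v, v, c, a)
  "vavcv" → prefix "vavc" already present; 1 new (v)
Total nodes = 4 + 4 + 2 + 3 + 6 + 1 + 2 + 4 + 1 = 27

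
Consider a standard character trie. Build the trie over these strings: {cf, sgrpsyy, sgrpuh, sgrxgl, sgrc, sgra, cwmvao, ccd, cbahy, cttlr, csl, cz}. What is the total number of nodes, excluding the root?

34

Count nodes per top-level branch (shared prefixes stored once):
  'c'-branch (cbahy, ccd, cf, csl, cttlr, cwmvao, cz): 20 nodes
  's'-branch (sgra, sgrc, sgrpsyy, sgrpuh, sgrxgl): 14 nodes
Sum: 34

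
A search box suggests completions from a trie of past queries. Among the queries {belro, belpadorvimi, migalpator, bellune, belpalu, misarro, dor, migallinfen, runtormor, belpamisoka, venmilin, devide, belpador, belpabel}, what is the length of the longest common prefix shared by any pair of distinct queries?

8

The deepest shared node is where two words last agree before diverging.
"belpador" and "belpadorvimi" agree on "belpador" (8 characters) before diverging; nothing deeper is shared.
Longest shared-prefix length: 8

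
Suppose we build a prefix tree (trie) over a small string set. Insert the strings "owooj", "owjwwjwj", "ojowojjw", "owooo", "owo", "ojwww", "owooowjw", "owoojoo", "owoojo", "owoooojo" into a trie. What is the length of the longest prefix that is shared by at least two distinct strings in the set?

6

Equivalently: take the maximum, over all pairs, of their longest common prefix length.
e.g. "owoojo" and "owoojoo" share the prefix "owoojo" of length 6; no pair shares a longer one.
Longest shared-prefix length: 6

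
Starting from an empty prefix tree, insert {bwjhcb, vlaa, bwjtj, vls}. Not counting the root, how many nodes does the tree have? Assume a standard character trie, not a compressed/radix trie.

Trace insertions, counting only characters that open a new branch:
  "bwjhcb" → 6 new (b, w, j, h, c, b)
  "vlaa" → 4 new (v, l, a, a)
  "bwjtj" → prefix "bwj" already present; 2 new (t, j)
  "vls" → prefix "vl" already present; 1 new (s)
Total nodes = 6 + 4 + 2 + 1 = 13

13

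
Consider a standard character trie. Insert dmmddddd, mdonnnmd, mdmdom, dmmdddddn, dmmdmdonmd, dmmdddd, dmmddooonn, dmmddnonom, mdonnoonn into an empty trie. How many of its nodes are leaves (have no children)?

A leaf is a node with no children — equivalently, the end of a word that is not a proper prefix of any other stored word.
Those words: "dmmdddddn", "dmmddnonom", "dmmddooonn", "dmmdmdonmd", "mdmdom", "mdonnnmd", "mdonnoonn"
Leaf count: 7

7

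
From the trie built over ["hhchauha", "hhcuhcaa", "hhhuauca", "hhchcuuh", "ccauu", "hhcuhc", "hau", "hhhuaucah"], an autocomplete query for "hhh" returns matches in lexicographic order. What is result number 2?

Filter for "hhh…" and sort: "hhhuauca", "hhhuaucah"
Position 2: hhhuaucah

hhhuaucah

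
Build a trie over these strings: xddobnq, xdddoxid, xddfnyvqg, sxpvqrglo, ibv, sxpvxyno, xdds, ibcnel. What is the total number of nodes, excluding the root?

39

Count nodes per top-level branch (shared prefixes stored once):
  'i'-branch (ibcnel, ibv): 7 nodes
  's'-branch (sxpvqrglo, sxpvxyno): 13 nodes
  'x'-branch (xdddoxid, xddfnyvqg, xddobnq, xdds): 19 nodes
Sum: 39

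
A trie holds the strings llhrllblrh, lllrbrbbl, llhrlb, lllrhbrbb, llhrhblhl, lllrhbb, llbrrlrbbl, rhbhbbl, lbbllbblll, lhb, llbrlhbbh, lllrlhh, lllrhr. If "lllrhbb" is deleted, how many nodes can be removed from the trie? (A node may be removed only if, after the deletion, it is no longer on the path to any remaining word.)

A node on "lllrhbb"'s path can go only if nothing else ends at it or branches off below it.
The suffix "b" (1 node) is used only by "lllrhbb"; the node for "lllrhb" still has the child "r", so pruning stops there.
Nodes removed: 1

1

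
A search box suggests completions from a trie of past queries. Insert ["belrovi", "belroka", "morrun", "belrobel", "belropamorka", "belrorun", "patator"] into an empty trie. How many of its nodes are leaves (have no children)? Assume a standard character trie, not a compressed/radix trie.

A leaf is a node with no children — equivalently, the end of a word that is not a proper prefix of any other stored word.
Those words: "belrobel", "belroka", "belropamorka", "belrorun", "belrovi", "morrun", "patator"
Leaf count: 7

7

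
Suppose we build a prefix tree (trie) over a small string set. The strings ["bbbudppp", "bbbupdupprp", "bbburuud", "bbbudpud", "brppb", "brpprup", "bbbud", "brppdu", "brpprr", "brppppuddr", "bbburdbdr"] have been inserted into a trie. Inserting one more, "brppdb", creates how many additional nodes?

1

Walking "brppdb" from the root, the first 5 characters ("brppd") follow existing edges; "b" is the first miss.
So 6 − 5 = 1 new nodes.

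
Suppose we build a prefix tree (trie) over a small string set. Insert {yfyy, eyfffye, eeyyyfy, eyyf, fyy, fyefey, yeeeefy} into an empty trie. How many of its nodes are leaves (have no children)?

Leaves are exactly the stored words that no other stored word extends.
Those words: "eeyyyfy", "eyfffye", "eyyf", "fyefey", "fyy", "yeeeefy", "yfyy"
Leaf count: 7

7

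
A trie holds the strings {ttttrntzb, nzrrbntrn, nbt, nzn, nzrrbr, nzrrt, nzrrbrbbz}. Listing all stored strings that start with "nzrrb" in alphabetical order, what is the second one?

nzrrbr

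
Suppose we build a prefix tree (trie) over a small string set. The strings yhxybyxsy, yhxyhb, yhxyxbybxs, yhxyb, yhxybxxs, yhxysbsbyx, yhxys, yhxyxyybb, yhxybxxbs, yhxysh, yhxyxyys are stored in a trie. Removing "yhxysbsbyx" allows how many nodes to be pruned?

After clearing the end-marker at "yhxysbsbyx", prune upward until reaching a node still needed by another word.
The suffix "bsbyx" (5 nodes) is used only by "yhxysbsbyx"; the node for "yhxys" still has the child "h", so pruning stops there.
Nodes removed: 5

5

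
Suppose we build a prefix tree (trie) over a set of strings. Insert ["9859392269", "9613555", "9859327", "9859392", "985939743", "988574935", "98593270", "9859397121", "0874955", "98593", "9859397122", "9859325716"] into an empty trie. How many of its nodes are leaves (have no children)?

9

Leaves are exactly the stored words that no other stored word extends.
Those words: "0874955", "9613555", "9859325716", "98593270", "9859392269", "9859397121", "9859397122", "985939743", "988574935"
Leaf count: 9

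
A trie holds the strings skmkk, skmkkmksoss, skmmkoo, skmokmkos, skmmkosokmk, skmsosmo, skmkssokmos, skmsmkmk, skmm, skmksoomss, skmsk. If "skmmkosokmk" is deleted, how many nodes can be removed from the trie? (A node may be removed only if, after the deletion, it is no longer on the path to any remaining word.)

5

After clearing the end-marker at "skmmkosokmk", prune upward until reaching a node still needed by another word.
The suffix "sokmk" (5 nodes) is used only by "skmmkosokmk"; the node for "skmmko" still has the child "o", so pruning stops there.
Nodes removed: 5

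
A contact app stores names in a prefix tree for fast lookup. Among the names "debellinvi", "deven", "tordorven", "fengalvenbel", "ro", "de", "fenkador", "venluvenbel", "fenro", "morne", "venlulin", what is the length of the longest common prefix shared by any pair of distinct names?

5

Look for the deepest trie node that still has at least two words in its subtree.
e.g. "venlulin" and "venluvenbel" share the prefix "venlu" of length 5; no pair shares a longer one.
Longest shared-prefix length: 5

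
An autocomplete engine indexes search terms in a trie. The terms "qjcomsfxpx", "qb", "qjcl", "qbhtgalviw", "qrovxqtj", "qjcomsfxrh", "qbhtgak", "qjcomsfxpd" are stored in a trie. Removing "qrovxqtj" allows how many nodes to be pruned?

After clearing the end-marker at "qrovxqtj", prune upward until reaching a node still needed by another word.
The suffix "rovxqtj" (7 nodes) is used only by "qrovxqtj"; the node for "q" still has the child "j", so pruning stops there.
Nodes removed: 7

7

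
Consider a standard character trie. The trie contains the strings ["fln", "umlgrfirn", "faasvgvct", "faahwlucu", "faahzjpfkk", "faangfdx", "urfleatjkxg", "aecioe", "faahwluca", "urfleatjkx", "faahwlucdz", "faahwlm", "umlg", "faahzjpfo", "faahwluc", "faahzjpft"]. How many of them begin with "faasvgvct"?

Walk to "faasvgvct"; the words in its subtree are exactly those with that prefix.
Words under "faasvgvct": faasvgvct
Count: 1

1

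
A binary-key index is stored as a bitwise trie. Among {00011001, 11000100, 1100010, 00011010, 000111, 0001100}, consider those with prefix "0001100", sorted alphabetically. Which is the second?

00011001

Filter for "0001100…" and sort: "0001100", "00011001"
Position 2: 00011001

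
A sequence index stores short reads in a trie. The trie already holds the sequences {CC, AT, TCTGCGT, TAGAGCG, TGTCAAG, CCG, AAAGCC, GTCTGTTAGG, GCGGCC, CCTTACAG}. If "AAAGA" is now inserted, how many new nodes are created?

The longest prefix of "AAAGA" already in the trie is "AAAG" (length 4).
So 5 − 4 = 1 new nodes.

1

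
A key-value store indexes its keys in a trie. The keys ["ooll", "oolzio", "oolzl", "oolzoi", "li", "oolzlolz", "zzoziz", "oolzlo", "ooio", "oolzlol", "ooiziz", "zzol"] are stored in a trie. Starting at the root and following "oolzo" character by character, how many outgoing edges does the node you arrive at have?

The children of the "oolzo" node are the distinct next characters among strings starting with "oolzo".
Distinct next characters after "oolzo": i.
That node has 1 child edge.

1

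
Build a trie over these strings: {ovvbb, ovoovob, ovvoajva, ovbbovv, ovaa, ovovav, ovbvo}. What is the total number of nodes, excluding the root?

27

Trie structure (* marks end of a word):
(root)
└─ o
   └─ v
      ├─ a
      │  └─ a *
      ├─ b
      │  ├─ b
      │  │  └─ o
      │  │     └─ v
      │  │        └─ v *
      │  └─ v
      │     └─ o *
      ├─ o
      │  ├─ o
      │  │  └─ v
      │  │     └─ o
      │  │        └─ b *
      │  └─ v
      │     └─ a
      │        └─ v *
      └─ v
         ├─ b
         │  └─ b *
         └─ o
            └─ a
               └─ j
                  └─ v
                     └─ a *
Counting every labelled node above: 27.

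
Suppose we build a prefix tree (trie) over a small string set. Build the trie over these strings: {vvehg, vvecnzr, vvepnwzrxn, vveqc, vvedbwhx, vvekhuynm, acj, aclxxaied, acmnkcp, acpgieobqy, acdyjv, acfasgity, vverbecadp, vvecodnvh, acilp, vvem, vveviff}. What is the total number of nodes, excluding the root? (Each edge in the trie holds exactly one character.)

83

Trace insertions, counting only characters that open a new branch:
  "vvehg" → 5 new (v, v, e, h, g)
  "vvecnzr" → prefix "vve" already present; 4 new (c, n, z, r)
  "vvepnwzrxn" → prefix "vve" already present; 7 new (p, n, w, z, r, x, n)
  "vveqc" → prefix "vve" already present; 2 new (q, c)
  "vvedbwhx" → prefix "vve" already present; 5 new (d, b, w, h, x)
  "vvekhuynm" → prefix "vve" already present; 6 new (k, h, u, y, n, m)
  "acj" → 3 new (a, c, j)
  "aclxxaied" → prefix "ac" already present; 7 new (l, x, x, a, i, e, d)
  "acmnkcp" → prefix "ac" already present; 5 new (m, n, k, c, p)
  "acpgieobqy" → prefix "ac" already present; 8 new (p, g, i, e, o, b, q, y)
  "acdyjv" → prefix "ac" already present; 4 new (d, y, j, v)
  "acfasgity" → prefix "ac" already present; 7 new (f, a, s, g, i, t, y)
  "vverbecadp" → prefix "vve" already present; 7 new (r, b, e, c, a, d, p)
  "vvecodnvh" → prefix "vvec" already present; 5 new (o, d, n, v, h)
  "acilp" → prefix "ac" already present; 3 new (i, l, p)
  "vvem" → prefix "vve" already present; 1 new (m)
  "vveviff" → prefix "vve" already present; 4 new (v, i, f, f)
Total nodes = 5 + 4 + 7 + 2 + 5 + 6 + 3 + 7 + 5 + 8 + 4 + 7 + 7 + 5 + 3 + 1 + 4 = 83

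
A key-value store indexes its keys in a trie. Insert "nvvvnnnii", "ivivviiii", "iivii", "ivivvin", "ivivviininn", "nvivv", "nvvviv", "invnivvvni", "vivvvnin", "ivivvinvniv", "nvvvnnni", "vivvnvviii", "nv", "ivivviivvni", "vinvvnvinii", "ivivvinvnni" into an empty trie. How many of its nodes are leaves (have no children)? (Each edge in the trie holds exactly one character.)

13

Leaves are exactly the stored words that no other stored word extends.
Those words: "iivii", "invnivvvni", "ivivviiii", "ivivviininn", "ivivviivvni", "ivivvinvniv", "ivivvinvnni", "nvivv", "nvvviv", "nvvvnnnii", "vinvvnvinii", "vivvnvviii", "vivvvnin"
Leaf count: 13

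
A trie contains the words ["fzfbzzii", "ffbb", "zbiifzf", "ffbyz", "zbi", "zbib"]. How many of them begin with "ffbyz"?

1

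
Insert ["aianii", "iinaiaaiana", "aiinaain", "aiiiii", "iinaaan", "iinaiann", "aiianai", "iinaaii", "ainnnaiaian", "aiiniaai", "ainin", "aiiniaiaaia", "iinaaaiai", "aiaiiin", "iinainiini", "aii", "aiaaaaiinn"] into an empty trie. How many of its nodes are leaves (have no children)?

A leaf is a node with no children — equivalently, the end of a word that is not a proper prefix of any other stored word.
Those words: "aiaaaaiinn", "aiaiiin", "aianii", "aiianai", "aiiiii", "aiinaain", "aiiniaai", "aiiniaiaaia", "ainin", "ainnnaiaian", "iinaaaiai", "iinaaan", "iinaaii", "iinaiaaiana", "iinaiann", "iinainiini"
Leaf count: 16

16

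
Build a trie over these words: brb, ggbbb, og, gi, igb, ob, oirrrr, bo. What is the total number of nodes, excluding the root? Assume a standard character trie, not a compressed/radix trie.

21

Count nodes per top-level branch (shared prefixes stored once):
  'b'-branch (bo, brb): 4 nodes
  'g'-branch (ggbbb, gi): 6 nodes
  'i'-branch (igb): 3 nodes
  'o'-branch (ob, og, oirrrr): 8 nodes
Sum: 21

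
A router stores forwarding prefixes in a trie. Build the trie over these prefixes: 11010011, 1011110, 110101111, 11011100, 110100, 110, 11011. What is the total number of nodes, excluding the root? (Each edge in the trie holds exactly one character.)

22

Count nodes per top-level branch (shared prefixes stored once):
  '1'-branch (1011110, 110, 110100, 11010011, 110101111, 11011, 11011100): 22 nodes
Sum: 22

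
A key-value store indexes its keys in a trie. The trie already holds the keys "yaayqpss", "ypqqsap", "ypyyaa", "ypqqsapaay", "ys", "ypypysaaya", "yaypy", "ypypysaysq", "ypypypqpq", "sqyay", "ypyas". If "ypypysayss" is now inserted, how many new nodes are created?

Walking "ypypysayss" from the root, the first 9 characters ("ypypysays") follow existing edges; "s" is the first miss.
So 10 − 9 = 1 new nodes.

1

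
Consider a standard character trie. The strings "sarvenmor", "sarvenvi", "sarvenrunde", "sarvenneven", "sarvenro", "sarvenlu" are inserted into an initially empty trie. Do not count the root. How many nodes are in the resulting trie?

For each word, the new-node count is its length minus the longest prefix already in the trie:
  "sarvenmor" → 9 new (s, a, r, v, e, n, m, o, r)
  "sarvenvi" → prefix "sarven" already present; 2 new (v, i)
  "sarvenrunde" → prefix "sarven" already present; 5 new (r, u, n, d, e)
  "sarvenneven" → prefix "sarven" already present; 5 new (n, e, v, e, n)
  "sarvenro" → prefix "sarvenr" already present; 1 new (o)
  "sarvenlu" → prefix "sarven" already present; 2 new (l, u)
Total nodes = 9 + 2 + 5 + 5 + 1 + 2 = 24

24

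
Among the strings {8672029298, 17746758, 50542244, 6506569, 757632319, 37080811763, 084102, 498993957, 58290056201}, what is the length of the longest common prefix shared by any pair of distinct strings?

1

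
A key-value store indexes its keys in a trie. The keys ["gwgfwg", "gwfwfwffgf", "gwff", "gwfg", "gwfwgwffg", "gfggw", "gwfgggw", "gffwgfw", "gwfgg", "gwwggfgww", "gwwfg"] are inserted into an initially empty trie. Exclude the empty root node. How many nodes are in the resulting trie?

42

Trace insertions, counting only characters that open a new branch:
  "gwgfwg" → 6 new (g, w, g, f, w, g)
  "gwfwfwffgf" → prefix "gw" already present; 8 new (f, w, f, w, f, f, g, f)
  "gwff" → prefix "gwf" already present; 1 new (f)
  "gwfg" → prefix "gwf" already present; 1 new (g)
  "gwfwgwffg" → prefix "gwfw" already present; 5 new (g, w, f, f, g)
  "gfggw" → prefix "g" already present; 4 new (f, g, g, w)
  "gwfgggw" → prefix "gwfg" already present; 3 new (g, g, w)
  "gffwgfw" → prefix "gf" already present; 5 new (f, w, g, f, w)
  "gwfgg" → prefix "gwfgg" already present; 0 new (none)
  "gwwggfgww" → prefix "gw" already present; 7 new (w, g, g, f, g, w, w)
  "gwwfg" → prefix "gww" already present; 2 new (f, g)
Total nodes = 6 + 8 + 1 + 1 + 5 + 4 + 3 + 5 + 0 + 7 + 2 = 42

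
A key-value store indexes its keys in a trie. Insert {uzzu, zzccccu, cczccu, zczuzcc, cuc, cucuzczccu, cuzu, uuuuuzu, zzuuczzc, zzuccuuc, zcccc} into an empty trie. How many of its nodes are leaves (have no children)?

Leaves are exactly the stored words that no other stored word extends.
Those words: "cczccu", "cucuzczccu", "cuzu", "uuuuuzu", "uzzu", "zcccc", "zczuzcc", "zzccccu", "zzuccuuc", "zzuuczzc"
Leaf count: 10

10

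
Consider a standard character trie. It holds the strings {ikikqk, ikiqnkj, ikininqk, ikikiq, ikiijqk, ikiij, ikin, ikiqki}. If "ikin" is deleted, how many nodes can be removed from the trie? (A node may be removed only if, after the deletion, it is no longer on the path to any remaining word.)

0

A node on "ikin"'s path can go only if nothing else ends at it or branches off below it.
Every node on "ikin" is still needed (e.g. by "ikininqk"), so nothing is freed.
Nodes removed: 0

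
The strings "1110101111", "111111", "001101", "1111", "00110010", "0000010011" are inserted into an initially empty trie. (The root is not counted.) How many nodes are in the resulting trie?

Trie structure (* marks end of a word):
(root)
├─ 0
│  └─ 0
│     ├─ 0
│     │  └─ 0
│     │     └─ 0
│     │        └─ 1
│     │           └─ 0
│     │              └─ 0
│     │                 └─ 1
│     │                    └─ 1 *
│     └─ 1
│        └─ 1
│           └─ 0
│              ├─ 0
│              │  └─ 1
│              │     └─ 0 *
│              └─ 1 *
└─ 1
   └─ 1
      └─ 1
         ├─ 0
         │  └─ 1
         │     └─ 0
         │        └─ 1
         │           └─ 1
         │              └─ 1
         │                 └─ 1 *
         └─ 1 *
            └─ 1
               └─ 1 *
Counting every labelled node above: 30.

30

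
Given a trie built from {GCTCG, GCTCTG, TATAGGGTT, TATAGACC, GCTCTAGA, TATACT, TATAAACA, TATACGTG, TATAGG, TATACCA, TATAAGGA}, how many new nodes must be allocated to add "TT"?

"T" is already a path in the trie; the remaining "T" must be added.
New nodes needed: |"TT"| − 1 = 2 − 1 = 1.

1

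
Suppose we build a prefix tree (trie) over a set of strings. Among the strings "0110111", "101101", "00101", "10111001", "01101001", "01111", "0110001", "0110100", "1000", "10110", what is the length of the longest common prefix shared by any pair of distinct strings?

7

Look for the deepest trie node that still has at least two words in its subtree.
"0110100" and "01101001" agree on "0110100" (7 characters) before diverging; nothing deeper is shared.
Longest shared-prefix length: 7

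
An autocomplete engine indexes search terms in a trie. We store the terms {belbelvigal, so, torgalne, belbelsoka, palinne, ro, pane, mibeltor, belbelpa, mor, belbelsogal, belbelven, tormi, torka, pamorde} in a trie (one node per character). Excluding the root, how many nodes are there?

Insert word by word; a character creates a node only if that edge doesn't already exist:
  "belbelvigal" → 11 new (b, e, l, b, e, l, v, i, g, a, l)
  "so" → 2 new (s, o)
  "torgalne" → 8 new (t, o, r, g, a, l, n, e)
  "belbelsoka" → prefix "belbel" already present; 4 new (s, o, k, a)
  "palinne" → 7 new (p, a, l, i, n, n, e)
  "ro" → 2 new (r, o)
  "pane" → prefix "pa" already present; 2 new (n, e)
  "mibeltor" → 8 new (m, i, b, e, l, t, o, r)
  "belbelpa" → prefix "belbel" already present; 2 new (p, a)
  "mor" → prefix "m" already present; 2 new (o, r)
  "belbelsogal" → prefix "belbelso" already present; 3 new (g, a, l)
  "belbelven" → prefix "belbelv" already present; 2 new (e, n)
  "tormi" → prefix "tor" already present; 2 new (m, i)
  "torka" → prefix "tor" already present; 2 new (k, a)
  "pamorde" → prefix "pa" already present; 5 new (m, o, r, d, e)
Total nodes = 11 + 2 + 8 + 4 + 7 + 2 + 2 + 8 + 2 + 2 + 3 + 2 + 2 + 2 + 5 = 62

62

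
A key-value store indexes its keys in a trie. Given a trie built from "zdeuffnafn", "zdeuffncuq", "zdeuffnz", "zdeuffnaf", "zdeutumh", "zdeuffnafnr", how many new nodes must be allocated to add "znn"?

2

Walking "znn" from the root, the first 1 characters ("z") follow existing edges; "n" is the first miss.
New nodes needed: |"znn"| − 1 = 3 − 1 = 2.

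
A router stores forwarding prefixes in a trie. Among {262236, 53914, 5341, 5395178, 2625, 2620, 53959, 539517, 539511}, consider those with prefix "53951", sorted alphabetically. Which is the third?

Words with prefix "53951", in lexicographic order: "539511", "539517", "5395178"
The 3rd is 5395178.

5395178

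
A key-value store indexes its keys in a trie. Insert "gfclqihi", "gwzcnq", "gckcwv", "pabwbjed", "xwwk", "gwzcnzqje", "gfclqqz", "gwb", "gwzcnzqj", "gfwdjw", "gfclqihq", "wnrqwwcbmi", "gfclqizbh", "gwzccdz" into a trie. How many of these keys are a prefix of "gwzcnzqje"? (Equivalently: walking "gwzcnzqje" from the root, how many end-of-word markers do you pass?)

2

Check each prefix of "gwzcnzqje" against the stored set — each match is an end-marker on the path.
Prefixes of the query that are stored words: "gwzcnzqj", "gwzcnzqje"
Count: 2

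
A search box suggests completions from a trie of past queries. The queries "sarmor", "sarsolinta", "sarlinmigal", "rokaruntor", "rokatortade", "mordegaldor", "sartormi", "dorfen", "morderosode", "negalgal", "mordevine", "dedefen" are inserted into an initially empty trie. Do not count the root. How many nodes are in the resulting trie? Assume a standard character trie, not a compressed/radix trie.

84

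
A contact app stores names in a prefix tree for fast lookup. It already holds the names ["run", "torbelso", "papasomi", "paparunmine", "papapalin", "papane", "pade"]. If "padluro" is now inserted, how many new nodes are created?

Walking "padluro" from the root, the first 3 characters ("pad") follow existing edges; "l" is the first miss.
So 7 − 3 = 4 new nodes.

4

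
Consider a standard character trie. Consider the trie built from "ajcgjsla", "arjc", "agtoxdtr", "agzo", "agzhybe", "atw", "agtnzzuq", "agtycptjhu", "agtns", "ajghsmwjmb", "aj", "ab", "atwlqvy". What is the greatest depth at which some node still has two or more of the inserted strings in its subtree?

Look for the deepest trie node that still has at least two words in its subtree.
e.g. "agtns" and "agtnzzuq" share the prefix "agtn" of length 4; no pair shares a longer one.
Longest shared-prefix length: 4

4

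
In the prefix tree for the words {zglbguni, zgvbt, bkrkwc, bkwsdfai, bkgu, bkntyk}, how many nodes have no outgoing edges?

6

Leaves are exactly the stored words that no other stored word extends.
Those words: "bkgu", "bkntyk", "bkrkwc", "bkwsdfai", "zglbguni", "zgvbt"
Leaf count: 6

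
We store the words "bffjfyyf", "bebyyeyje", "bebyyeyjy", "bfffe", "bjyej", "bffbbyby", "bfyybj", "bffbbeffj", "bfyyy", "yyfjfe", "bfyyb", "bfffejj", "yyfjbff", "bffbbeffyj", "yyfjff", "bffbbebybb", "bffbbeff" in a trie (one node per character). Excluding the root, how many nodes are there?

Trace insertions, counting only characters that open a new branch:
  "bffjfyyf" → 8 new (b, f, f, j, f, y, y, f)
  "bebyyeyje" → prefix "b" already present; 8 new (e, b, y, y, e, y, j, e)
  "bebyyeyjy" → prefix "bebyyeyj" already present; 1 new (y)
  "bfffe" → prefix "bff" already present; 2 new (f, e)
  "bjyej" → prefix "b" already present; 4 new (j, y, e, j)
  "bffbbyby" → prefix "bff" already present; 5 new (b, b, y, b, y)
  "bfyybj" → prefix "bf" already present; 4 new (y, y, b, j)
  "bffbbeffj" → prefix "bffbb" already present; 4 new (e, f, f, j)
  "bfyyy" → prefix "bfyy" already present; 1 new (y)
  "yyfjfe" → 6 new (y, y, f, j, f, e)
  "bfyyb" → prefix "bfyyb" already present; 0 new (none)
  "bfffejj" → prefix "bfffe" already present; 2 new (j, j)
  "yyfjbff" → prefix "yyfj" already present; 3 new (b, f, f)
  "bffbbeffyj" → prefix "bffbbeff" already present; 2 new (y, j)
  "yyfjff" → prefix "yyfjf" already present; 1 new (f)
  "bffbbebybb" → prefix "bffbbe" already present; 4 new (b, y, b, b)
  "bffbbeff" → prefix "bffbbeff" already present; 0 new (none)
Total nodes = 8 + 8 + 1 + 2 + 4 + 5 + 4 + 4 + 1 + 6 + 0 + 2 + 3 + 2 + 1 + 4 + 0 = 55

55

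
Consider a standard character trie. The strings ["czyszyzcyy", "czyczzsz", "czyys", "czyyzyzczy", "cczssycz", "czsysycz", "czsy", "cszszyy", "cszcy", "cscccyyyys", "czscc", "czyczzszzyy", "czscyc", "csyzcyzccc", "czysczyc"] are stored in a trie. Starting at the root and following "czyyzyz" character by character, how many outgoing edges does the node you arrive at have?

The children of the "czyyzyz" node are the distinct next characters among strings starting with "czyyzyz".
Distinct next characters after "czyyzyz": c.
That node has 1 child edge.

1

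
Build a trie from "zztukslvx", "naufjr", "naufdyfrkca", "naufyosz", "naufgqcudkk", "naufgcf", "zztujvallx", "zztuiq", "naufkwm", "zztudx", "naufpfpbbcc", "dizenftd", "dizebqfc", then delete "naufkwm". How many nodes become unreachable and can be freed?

3

Walk "naufkwm" from the leaf back toward the root, removing each node that no remaining word uses.
The suffix "kwm" (3 nodes) is used only by "naufkwm"; the node for "nauf" still has the child "j", so pruning stops there.
Nodes removed: 3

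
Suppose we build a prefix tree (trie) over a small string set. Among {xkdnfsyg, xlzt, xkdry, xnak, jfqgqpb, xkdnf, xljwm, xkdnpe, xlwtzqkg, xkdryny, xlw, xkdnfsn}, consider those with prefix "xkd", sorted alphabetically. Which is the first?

xkdnf

Words with prefix "xkd", in lexicographic order: "xkdnf", "xkdnfsn", "xkdnfsyg", "xkdnpe", "xkdry", "xkdryny"
The 1st is xkdnf.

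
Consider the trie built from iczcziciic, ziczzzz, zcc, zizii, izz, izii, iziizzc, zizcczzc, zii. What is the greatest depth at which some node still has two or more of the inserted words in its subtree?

4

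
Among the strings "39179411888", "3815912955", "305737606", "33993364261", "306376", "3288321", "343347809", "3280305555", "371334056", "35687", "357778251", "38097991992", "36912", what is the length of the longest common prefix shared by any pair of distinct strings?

Look for the deepest trie node that still has at least two words in its subtree.
"3280305555" and "3288321" agree on "328" (3 characters) before diverging; nothing deeper is shared.
Longest shared-prefix length: 3

3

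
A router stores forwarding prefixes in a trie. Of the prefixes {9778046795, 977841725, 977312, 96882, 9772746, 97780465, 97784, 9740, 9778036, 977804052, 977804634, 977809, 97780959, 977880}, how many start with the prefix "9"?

14

Filter for entries beginning with "9":
Words under "9": 96882, 9740, 9772746, 977312, 9778036, 977804052, 977804634, 97780465, 9778046795, 977809, 97780959, 97784, 977841725, 977880
Count: 14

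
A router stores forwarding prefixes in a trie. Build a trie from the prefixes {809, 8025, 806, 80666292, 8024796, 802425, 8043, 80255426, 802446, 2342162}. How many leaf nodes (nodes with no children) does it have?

A leaf is a node with no children — equivalently, the end of a word that is not a proper prefix of any other stored word.
Those words: "2342162", "802425", "802446", "8024796", "80255426", "8043", "80666292", "809"
Leaf count: 8

8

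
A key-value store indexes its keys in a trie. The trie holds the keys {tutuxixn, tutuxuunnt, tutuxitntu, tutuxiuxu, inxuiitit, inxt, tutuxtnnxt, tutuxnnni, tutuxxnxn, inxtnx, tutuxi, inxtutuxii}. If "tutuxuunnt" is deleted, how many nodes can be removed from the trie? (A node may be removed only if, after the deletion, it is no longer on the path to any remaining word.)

Walk "tutuxuunnt" from the leaf back toward the root, removing each node that no remaining word uses.
The suffix "uunnt" (5 nodes) is used only by "tutuxuunnt"; the node for "tutux" still has the child "i", so pruning stops there.
Nodes removed: 5

5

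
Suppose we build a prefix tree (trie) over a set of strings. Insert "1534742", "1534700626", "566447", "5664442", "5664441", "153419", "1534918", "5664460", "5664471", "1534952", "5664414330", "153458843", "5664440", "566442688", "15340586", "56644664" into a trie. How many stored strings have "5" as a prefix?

Walk to "5"; the words in its subtree are exactly those with that prefix.
Words under "5": 5664414330, 566442688, 5664440, 5664441, 5664442, 5664460, 56644664, 566447, 5664471
Count: 9

9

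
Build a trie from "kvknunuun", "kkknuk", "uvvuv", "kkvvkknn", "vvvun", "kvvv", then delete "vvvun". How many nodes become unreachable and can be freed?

5

After clearing the end-marker at "vvvun", prune upward until reaching a node still needed by another word.
No other word shares any prefix with "vvvun", so all 5 of its nodes go.
Nodes removed: 5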